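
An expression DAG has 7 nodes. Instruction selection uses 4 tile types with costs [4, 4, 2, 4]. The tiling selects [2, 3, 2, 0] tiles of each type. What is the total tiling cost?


Total cost = sum(count_i * cost_i)
= 2*4 + 3*4 + 2*2 + 0*4
= 24

24


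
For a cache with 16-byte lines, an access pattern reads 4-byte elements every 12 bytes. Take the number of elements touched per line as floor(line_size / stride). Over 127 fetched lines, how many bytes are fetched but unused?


Elements per line = floor(16 / 12) = 1
Bytes used per line = 1 * 4 = 4
Wasted per line = 16 - 4 = 12
Total wasted = 12 * 127 = 1524

1524


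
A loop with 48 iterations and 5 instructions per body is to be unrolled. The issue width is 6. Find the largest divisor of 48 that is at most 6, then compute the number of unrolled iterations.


Largest divisor of 48 <= 6 is 6
New iterations = 48 / 6 = 8

8


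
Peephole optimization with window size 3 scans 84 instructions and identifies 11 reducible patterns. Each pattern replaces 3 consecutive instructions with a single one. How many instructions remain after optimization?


Each match removes 2 instructions.
Total removed = 11 * 2 = 22
Remaining = 84 - 22 = 62

62


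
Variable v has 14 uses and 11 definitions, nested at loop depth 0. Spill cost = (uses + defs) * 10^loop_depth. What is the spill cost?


uses + defs = 14 + 11 = 25
10^0 = 1
Spill cost = 25 * 1 = 25

25


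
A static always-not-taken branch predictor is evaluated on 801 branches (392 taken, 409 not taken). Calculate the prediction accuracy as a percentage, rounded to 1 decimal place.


Predictor: always-not-taken
Correct predictions = 409
Accuracy = 409 / 801 * 100 = 51.1%

51.1


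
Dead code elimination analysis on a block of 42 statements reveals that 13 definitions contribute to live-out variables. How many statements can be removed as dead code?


Dead code = total statements - live definitions
= 42 - 13 = 29

29


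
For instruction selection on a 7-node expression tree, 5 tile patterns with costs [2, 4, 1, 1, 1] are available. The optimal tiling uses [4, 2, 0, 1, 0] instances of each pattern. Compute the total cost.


Total cost = sum(count_i * cost_i)
= 4*2 + 2*4 + 0*1 + 1*1 + 0*1
= 17

17


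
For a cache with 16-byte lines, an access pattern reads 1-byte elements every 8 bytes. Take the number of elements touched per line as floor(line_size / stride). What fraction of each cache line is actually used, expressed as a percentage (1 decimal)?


Elements per cache line = floor(16 / 8) = 2
Bytes used = 2 * 1 = 2
Utilization = 2 / 16 * 100 = 12.5%

12.5


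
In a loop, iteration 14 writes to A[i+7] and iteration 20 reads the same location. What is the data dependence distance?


Distance = read iteration - write iteration
= 20 - 14 = 6

6


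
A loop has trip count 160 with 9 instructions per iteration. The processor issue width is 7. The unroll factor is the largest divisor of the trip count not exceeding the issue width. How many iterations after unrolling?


Largest divisor of 160 <= 7 is 5
New iterations = 160 / 5 = 32

32


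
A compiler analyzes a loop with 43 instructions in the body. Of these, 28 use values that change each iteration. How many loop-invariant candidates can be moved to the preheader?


Invariant candidates = total - loop-dependent
= 43 - 28 = 15

15


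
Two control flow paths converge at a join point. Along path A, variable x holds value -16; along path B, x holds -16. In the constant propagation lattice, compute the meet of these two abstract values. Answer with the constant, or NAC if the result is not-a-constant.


Meet operation: if both paths give the same constant, result is that constant; if they differ, result is NAC (not-a-constant).
Path A: -16, Path B: -16 -> equal
Result: constant -> -16

-16


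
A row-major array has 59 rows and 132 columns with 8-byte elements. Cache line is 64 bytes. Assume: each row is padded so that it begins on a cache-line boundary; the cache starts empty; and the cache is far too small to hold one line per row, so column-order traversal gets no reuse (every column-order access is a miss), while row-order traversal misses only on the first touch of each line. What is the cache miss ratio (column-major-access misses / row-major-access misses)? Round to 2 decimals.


Each row occupies 132 * 8 = 1056 bytes and starts on a line boundary, so it spans ceil(1056 / 64) = 17 cache lines.
Row-major traversal misses (one per line touched): 59 * ceil(132 * 8 / 64) = 1003
Column-major traversal misses (no reuse, every access misses): 59 * 132 = 7788
Ratio = 7788 / 1003 = 7.76

7.76


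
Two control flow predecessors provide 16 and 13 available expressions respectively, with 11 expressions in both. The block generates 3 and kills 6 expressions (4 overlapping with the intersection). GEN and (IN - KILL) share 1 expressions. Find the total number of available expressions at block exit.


IN = intersection of predecessors = 11
IN - KILL = 11 - 4 = 7
|OUT| = |GEN| + |IN - KILL| - |GEN ∩ (IN - KILL)| = 3 + 7 - 1 = 9

9


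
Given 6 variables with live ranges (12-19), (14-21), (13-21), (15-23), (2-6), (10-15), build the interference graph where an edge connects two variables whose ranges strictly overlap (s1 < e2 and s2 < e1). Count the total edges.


Check all pairs for overlapping intervals.
Two intervals (s1,e1) and (s2,e2) overlap if s1 < e2 and s2 < e1.
v0 (12-19) vs v1..v5: overlaps v1, v2, v3, v5 -> 4
v1 (14-21) vs v2..v5: overlaps v2, v3, v5 -> 3
v2 (13-21) vs v3..v5: overlaps v3, v5 -> 2
v3 (15-23) vs v4..v5: overlaps none -> 0
v4 (2-6) vs v5: overlaps none -> 0
Total overlapping pairs = 4 + 3 + 2 + 0 + 0 = 9

9


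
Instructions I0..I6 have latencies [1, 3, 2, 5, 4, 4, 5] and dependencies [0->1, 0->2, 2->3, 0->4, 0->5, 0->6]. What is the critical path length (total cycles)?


Compute longest path through dependency graph: dist(Ik) = max over predecessors of dist + latency(Ik).
dist(I0) = latency 1 = 1
dist(I1) = dist(I0) + 3 = 1 + 3 = 4
dist(I2) = dist(I0) + 2 = 1 + 2 = 3
dist(I3) = dist(I2) + 5 = 3 + 5 = 8
dist(I4) = dist(I0) + 4 = 1 + 4 = 5
dist(I5) = dist(I0) + 4 = 1 + 4 = 5
dist(I6) = dist(I0) + 5 = 1 + 5 = 6
Critical path = max dist = 8

8


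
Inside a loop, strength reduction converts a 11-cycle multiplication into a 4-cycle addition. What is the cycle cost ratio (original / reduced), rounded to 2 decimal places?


Ratio = mult_cost / add_cost = 11 / 4 = 2.75

2.75


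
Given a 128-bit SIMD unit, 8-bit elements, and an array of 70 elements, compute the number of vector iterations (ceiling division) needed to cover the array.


Width = 128 / 8 = 16 elements per vector op
Iterations = ceil(70 / 16) = 5

5


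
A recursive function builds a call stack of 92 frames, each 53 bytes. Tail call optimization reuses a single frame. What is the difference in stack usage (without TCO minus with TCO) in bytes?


Without TCO: 92 * 53 = 4876 bytes
With TCO: reuse 1 frame = 53 bytes
Savings = 4876 - 53 = 4823

4823


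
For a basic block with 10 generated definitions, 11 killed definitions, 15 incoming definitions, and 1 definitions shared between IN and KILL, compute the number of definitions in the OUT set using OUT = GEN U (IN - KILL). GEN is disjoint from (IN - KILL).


IN - KILL: 15 - 1 = 14 surviving definitions
OUT = GEN + surviving = 10 + 14 = 24

24


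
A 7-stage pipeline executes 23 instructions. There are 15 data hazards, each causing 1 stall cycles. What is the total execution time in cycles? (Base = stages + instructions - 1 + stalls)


Base cycles = 7 + 23 - 1 = 29
Total stalls = 15 * 1 = 15
Total = 29 + 15 = 44

44


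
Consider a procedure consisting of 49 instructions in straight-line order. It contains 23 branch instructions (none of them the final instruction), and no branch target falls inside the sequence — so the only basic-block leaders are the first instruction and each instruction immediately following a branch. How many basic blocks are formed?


With no in-sequence branch targets, the leaders are the first instruction plus the instruction after each branch.
Number of basic blocks = branches + 1
= 23 + 1 = 24

24


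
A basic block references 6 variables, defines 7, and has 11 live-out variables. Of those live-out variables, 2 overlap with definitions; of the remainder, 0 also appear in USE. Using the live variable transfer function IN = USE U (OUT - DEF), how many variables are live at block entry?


OUT - DEF: 11 - 2 = 9
|IN| = |USE| + |OUT - DEF| - |USE ∩ (OUT - DEF)| = 6 + 9 - 0 = 15

15


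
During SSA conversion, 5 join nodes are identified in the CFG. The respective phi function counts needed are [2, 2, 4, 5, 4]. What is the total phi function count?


Total phi functions = sum of phi functions at each join node
= 2 + 2 + 4 + 5 + 4 = 17

17


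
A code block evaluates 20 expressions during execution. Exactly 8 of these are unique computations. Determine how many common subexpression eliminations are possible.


CSE count = total expressions - unique expressions
= 20 - 8 = 12

12


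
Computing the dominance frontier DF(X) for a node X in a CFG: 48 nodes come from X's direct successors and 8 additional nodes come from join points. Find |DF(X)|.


DF(X) = direct successor contributions + join point contributions
= 48 + 8 = 56

56


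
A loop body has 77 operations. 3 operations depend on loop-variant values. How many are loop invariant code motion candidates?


Invariant candidates = total - loop-dependent
= 77 - 3 = 74

74


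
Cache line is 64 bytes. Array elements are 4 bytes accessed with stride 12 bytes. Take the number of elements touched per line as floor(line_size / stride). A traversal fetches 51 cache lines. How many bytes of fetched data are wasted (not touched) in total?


Elements per line = floor(64 / 12) = 5
Bytes used per line = 5 * 4 = 20
Wasted per line = 64 - 20 = 44
Total wasted = 44 * 51 = 2244

2244


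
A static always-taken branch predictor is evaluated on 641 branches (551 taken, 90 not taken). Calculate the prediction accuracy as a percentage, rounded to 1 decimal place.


Predictor: always-taken
Correct predictions = 551
Accuracy = 551 / 641 * 100 = 86.0%

86.0


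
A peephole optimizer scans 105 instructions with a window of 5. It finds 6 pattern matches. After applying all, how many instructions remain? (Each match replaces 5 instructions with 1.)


Each match removes 4 instructions.
Total removed = 6 * 4 = 24
Remaining = 105 - 24 = 81

81


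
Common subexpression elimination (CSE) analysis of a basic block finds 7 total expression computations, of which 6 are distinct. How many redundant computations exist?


CSE count = total expressions - unique expressions
= 7 - 6 = 1

1


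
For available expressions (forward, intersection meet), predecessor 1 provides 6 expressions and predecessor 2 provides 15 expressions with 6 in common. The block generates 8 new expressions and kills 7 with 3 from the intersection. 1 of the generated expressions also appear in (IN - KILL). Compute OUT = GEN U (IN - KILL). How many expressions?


IN = intersection of predecessors = 6
IN - KILL = 6 - 3 = 3
|OUT| = |GEN| + |IN - KILL| - |GEN ∩ (IN - KILL)| = 8 + 3 - 1 = 10

10


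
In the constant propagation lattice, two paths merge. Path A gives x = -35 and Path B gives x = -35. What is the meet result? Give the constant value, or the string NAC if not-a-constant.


Meet operation: if both paths give the same constant, result is that constant; if they differ, result is NAC (not-a-constant).
Path A: -35, Path B: -35 -> equal
Result: constant -> -35

-35


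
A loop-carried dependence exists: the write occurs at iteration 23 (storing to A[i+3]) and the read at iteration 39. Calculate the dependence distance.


Distance = read iteration - write iteration
= 39 - 23 = 16

16


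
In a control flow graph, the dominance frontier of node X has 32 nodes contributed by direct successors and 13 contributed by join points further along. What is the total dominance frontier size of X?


DF(X) = direct successor contributions + join point contributions
= 32 + 13 = 45

45


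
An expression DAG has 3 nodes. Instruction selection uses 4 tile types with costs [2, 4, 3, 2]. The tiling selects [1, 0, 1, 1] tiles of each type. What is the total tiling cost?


Total cost = sum(count_i * cost_i)
= 1*2 + 0*4 + 1*3 + 1*2
= 7

7


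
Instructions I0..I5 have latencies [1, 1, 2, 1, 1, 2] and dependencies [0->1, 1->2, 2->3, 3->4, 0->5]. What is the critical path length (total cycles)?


Compute longest path through dependency graph: dist(Ik) = max over predecessors of dist + latency(Ik).
dist(I0) = latency 1 = 1
dist(I1) = dist(I0) + 1 = 1 + 1 = 2
dist(I2) = dist(I1) + 2 = 2 + 2 = 4
dist(I3) = dist(I2) + 1 = 4 + 1 = 5
dist(I4) = dist(I3) + 1 = 5 + 1 = 6
dist(I5) = dist(I0) + 2 = 1 + 2 = 3
Critical path = max dist = 6

6


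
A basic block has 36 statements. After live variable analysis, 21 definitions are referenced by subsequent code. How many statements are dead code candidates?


Dead code = total statements - live definitions
= 36 - 21 = 15

15


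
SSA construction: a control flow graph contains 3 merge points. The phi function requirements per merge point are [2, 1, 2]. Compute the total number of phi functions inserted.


Total phi functions = sum of phi functions at each join node
= 2 + 1 + 2 = 5

5


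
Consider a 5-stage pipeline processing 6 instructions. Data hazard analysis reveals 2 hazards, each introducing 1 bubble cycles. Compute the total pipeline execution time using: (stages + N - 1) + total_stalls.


Base cycles = 5 + 6 - 1 = 10
Total stalls = 2 * 1 = 2
Total = 10 + 2 = 12

12


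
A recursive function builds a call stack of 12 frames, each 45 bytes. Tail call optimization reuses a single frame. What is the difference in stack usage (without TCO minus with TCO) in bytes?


Without TCO: 12 * 45 = 540 bytes
With TCO: reuse 1 frame = 45 bytes
Savings = 540 - 45 = 495

495


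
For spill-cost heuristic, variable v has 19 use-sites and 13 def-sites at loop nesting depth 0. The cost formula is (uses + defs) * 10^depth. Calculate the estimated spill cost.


uses + defs = 19 + 13 = 32
10^0 = 1
Spill cost = 32 * 1 = 32

32


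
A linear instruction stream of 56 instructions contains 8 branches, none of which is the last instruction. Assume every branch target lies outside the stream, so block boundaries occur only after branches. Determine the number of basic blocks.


With no in-sequence branch targets, the leaders are the first instruction plus the instruction after each branch.
Number of basic blocks = branches + 1
= 8 + 1 = 9

9


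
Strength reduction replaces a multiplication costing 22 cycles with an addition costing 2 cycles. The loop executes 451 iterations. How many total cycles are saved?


Per-iteration saving = 22 - 2 = 20
Total saved = 451 * 20 = 9020

9020


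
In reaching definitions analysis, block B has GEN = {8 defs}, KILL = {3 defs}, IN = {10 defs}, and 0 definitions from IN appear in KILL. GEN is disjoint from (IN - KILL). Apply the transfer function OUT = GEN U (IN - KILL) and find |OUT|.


IN - KILL: 10 - 0 = 10 surviving definitions
OUT = GEN + surviving = 8 + 10 = 18

18


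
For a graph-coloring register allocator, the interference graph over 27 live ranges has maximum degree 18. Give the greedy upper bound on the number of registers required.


Greedy coloring never needs more than (max_degree + 1) colors: when coloring a vertex, at most max_degree neighbors are already colored.
Upper bound = 18 + 1 = 19

19


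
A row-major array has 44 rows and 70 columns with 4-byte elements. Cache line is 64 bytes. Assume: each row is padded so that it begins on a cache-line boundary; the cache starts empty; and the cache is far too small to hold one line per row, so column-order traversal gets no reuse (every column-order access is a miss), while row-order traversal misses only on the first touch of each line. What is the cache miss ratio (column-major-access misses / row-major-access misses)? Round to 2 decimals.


Each row occupies 70 * 4 = 280 bytes and starts on a line boundary, so it spans ceil(280 / 64) = 5 cache lines.
Row-major traversal misses (one per line touched): 44 * ceil(70 * 4 / 64) = 220
Column-major traversal misses (no reuse, every access misses): 44 * 70 = 3080
Ratio = 3080 / 220 = 14.0

14.0


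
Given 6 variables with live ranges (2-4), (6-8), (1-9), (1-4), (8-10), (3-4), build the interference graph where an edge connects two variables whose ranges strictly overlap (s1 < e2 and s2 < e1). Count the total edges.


Check all pairs for overlapping intervals.
Two intervals (s1,e1) and (s2,e2) overlap if s1 < e2 and s2 < e1.
v0 (2-4) vs v1..v5: overlaps v2, v3, v5 -> 3
v1 (6-8) vs v2..v5: overlaps v2 -> 1
v2 (1-9) vs v3..v5: overlaps v3, v4, v5 -> 3
v3 (1-4) vs v4..v5: overlaps v5 -> 1
v4 (8-10) vs v5: overlaps none -> 0
Total overlapping pairs = 3 + 1 + 3 + 1 + 0 = 8

8


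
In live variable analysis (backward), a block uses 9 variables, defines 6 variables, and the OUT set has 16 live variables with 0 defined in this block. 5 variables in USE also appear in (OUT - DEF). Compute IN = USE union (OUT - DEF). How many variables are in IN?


OUT - DEF: 16 - 0 = 16
|IN| = |USE| + |OUT - DEF| - |USE ∩ (OUT - DEF)| = 9 + 16 - 5 = 20

20


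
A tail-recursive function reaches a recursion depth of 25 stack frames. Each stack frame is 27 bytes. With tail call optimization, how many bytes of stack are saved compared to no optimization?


Without TCO: 25 * 27 = 675 bytes
With TCO: reuse 1 frame = 27 bytes
Savings = 675 - 27 = 648

648


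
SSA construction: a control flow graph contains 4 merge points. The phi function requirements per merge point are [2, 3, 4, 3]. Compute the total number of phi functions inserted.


Total phi functions = sum of phi functions at each join node
= 2 + 3 + 4 + 3 = 12

12


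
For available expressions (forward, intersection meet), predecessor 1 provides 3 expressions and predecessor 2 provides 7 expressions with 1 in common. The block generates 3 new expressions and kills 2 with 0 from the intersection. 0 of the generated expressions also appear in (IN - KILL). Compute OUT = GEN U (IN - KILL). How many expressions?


IN = intersection of predecessors = 1
IN - KILL = 1 - 0 = 1
|OUT| = |GEN| + |IN - KILL| - |GEN ∩ (IN - KILL)| = 3 + 1 - 0 = 4

4


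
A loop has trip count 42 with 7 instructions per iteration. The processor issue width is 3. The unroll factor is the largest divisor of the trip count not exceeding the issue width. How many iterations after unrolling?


Largest divisor of 42 <= 3 is 3
New iterations = 42 / 3 = 14

14


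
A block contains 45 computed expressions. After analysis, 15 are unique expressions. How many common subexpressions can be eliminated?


CSE count = total expressions - unique expressions
= 45 - 15 = 30

30


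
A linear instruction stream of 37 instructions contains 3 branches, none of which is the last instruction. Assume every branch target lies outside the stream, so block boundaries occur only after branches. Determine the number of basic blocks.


With no in-sequence branch targets, the leaders are the first instruction plus the instruction after each branch.
Number of basic blocks = branches + 1
= 3 + 1 = 4

4


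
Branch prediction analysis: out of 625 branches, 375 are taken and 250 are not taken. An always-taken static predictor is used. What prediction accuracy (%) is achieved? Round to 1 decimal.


Predictor: always-taken
Correct predictions = 375
Accuracy = 375 / 625 * 100 = 60.0%

60.0


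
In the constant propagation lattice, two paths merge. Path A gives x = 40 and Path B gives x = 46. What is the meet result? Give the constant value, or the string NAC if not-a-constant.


Meet operation: if both paths give the same constant, result is that constant; if they differ, result is NAC (not-a-constant).
Path A: 40, Path B: 46 -> differ
Result: not-a-constant -> NAC

NAC


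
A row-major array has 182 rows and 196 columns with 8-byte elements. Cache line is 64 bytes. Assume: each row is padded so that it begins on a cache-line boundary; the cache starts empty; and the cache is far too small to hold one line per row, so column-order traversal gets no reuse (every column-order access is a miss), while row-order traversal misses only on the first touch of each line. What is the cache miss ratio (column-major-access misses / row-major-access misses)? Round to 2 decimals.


Each row occupies 196 * 8 = 1568 bytes and starts on a line boundary, so it spans ceil(1568 / 64) = 25 cache lines.
Row-major traversal misses (one per line touched): 182 * ceil(196 * 8 / 64) = 4550
Column-major traversal misses (no reuse, every access misses): 182 * 196 = 35672
Ratio = 35672 / 4550 = 7.84

7.84


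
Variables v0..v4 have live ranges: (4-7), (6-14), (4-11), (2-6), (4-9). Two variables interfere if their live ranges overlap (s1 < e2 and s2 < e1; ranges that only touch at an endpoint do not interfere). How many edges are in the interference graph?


Check all pairs for overlapping intervals.
Two intervals (s1,e1) and (s2,e2) overlap if s1 < e2 and s2 < e1.
v0 (4-7) vs v1..v4: overlaps v1, v2, v3, v4 -> 4
v1 (6-14) vs v2..v4: overlaps v2, v4 -> 2
v2 (4-11) vs v3..v4: overlaps v3, v4 -> 2
v3 (2-6) vs v4: overlaps v4 -> 1
Total overlapping pairs = 4 + 2 + 2 + 1 = 9

9


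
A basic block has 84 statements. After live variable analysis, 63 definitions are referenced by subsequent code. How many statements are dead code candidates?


Dead code = total statements - live definitions
= 84 - 63 = 21

21


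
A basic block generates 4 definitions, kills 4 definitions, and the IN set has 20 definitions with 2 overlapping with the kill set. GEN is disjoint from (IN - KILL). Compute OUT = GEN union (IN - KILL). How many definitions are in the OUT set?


IN - KILL: 20 - 2 = 18 surviving definitions
OUT = GEN + surviving = 4 + 18 = 22

22


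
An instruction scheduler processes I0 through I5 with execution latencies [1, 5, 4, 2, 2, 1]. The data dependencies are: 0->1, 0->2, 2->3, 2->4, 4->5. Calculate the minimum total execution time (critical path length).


Compute longest path through dependency graph: dist(Ik) = max over predecessors of dist + latency(Ik).
dist(I0) = latency 1 = 1
dist(I1) = dist(I0) + 5 = 1 + 5 = 6
dist(I2) = dist(I0) + 4 = 1 + 4 = 5
dist(I3) = dist(I2) + 2 = 5 + 2 = 7
dist(I4) = dist(I2) + 2 = 5 + 2 = 7
dist(I5) = dist(I4) + 1 = 7 + 1 = 8
Critical path = max dist = 8

8


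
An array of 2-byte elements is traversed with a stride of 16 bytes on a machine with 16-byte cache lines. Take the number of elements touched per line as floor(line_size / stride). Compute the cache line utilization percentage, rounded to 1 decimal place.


Elements per cache line = floor(16 / 16) = 1
Bytes used = 1 * 2 = 2
Utilization = 2 / 16 * 100 = 12.5%

12.5


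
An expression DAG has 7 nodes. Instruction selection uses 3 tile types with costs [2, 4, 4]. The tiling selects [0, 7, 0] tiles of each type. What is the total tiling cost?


Total cost = sum(count_i * cost_i)
= 0*2 + 7*4 + 0*4
= 28

28


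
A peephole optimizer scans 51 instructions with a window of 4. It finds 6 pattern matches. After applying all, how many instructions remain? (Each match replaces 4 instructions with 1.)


Each match removes 3 instructions.
Total removed = 6 * 3 = 18
Remaining = 51 - 18 = 33

33


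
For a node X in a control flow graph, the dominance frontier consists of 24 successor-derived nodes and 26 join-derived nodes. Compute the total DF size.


DF(X) = direct successor contributions + join point contributions
= 24 + 26 = 50

50


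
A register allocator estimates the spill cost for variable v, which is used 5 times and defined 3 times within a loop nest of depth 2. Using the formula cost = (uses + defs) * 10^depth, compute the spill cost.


uses + defs = 5 + 3 = 8
10^2 = 100
Spill cost = 8 * 100 = 800

800


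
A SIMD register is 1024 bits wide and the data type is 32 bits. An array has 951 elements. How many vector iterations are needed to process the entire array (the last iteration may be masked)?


Width = 1024 / 32 = 32 elements per vector op
Iterations = ceil(951 / 32) = 30

30


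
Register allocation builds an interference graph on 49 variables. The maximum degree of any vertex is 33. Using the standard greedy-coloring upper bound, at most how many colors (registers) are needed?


Greedy coloring never needs more than (max_degree + 1) colors: when coloring a vertex, at most max_degree neighbors are already colored.
Upper bound = 33 + 1 = 34

34


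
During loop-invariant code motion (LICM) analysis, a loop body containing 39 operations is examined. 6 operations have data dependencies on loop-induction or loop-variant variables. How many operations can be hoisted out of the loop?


Invariant candidates = total - loop-dependent
= 39 - 6 = 33

33


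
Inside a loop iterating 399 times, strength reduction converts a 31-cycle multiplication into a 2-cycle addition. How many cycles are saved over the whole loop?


Per-iteration saving = 31 - 2 = 29
Total saved = 399 * 29 = 11571

11571


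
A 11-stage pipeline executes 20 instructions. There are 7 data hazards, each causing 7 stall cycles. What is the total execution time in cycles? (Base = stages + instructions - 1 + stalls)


Base cycles = 11 + 20 - 1 = 30
Total stalls = 7 * 7 = 49
Total = 30 + 49 = 79

79


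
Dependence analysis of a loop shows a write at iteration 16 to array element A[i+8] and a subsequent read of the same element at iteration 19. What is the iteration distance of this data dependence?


Distance = read iteration - write iteration
= 19 - 16 = 3

3


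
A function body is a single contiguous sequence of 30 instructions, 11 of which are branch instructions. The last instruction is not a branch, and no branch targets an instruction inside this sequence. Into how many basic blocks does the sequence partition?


With no in-sequence branch targets, the leaders are the first instruction plus the instruction after each branch.
Number of basic blocks = branches + 1
= 11 + 1 = 12

12


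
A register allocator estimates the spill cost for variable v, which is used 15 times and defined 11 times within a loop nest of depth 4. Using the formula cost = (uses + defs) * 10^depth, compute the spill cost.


uses + defs = 15 + 11 = 26
10^4 = 10000
Spill cost = 26 * 10000 = 260000

260000


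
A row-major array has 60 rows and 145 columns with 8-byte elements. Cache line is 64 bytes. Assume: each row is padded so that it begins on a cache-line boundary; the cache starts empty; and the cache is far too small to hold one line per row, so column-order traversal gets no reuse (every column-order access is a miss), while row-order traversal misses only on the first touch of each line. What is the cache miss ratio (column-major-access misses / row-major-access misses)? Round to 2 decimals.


Each row occupies 145 * 8 = 1160 bytes and starts on a line boundary, so it spans ceil(1160 / 64) = 19 cache lines.
Row-major traversal misses (one per line touched): 60 * ceil(145 * 8 / 64) = 1140
Column-major traversal misses (no reuse, every access misses): 60 * 145 = 8700
Ratio = 8700 / 1140 = 7.63

7.63


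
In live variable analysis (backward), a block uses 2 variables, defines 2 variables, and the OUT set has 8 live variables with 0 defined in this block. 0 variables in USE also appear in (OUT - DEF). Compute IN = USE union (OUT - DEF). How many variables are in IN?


OUT - DEF: 8 - 0 = 8
|IN| = |USE| + |OUT - DEF| - |USE ∩ (OUT - DEF)| = 2 + 8 - 0 = 10

10


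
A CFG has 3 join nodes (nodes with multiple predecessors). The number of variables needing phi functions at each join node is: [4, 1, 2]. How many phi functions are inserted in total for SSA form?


Total phi functions = sum of phi functions at each join node
= 4 + 1 + 2 = 7

7


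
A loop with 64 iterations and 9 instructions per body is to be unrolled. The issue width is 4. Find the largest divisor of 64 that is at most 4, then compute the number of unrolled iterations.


Largest divisor of 64 <= 4 is 4
New iterations = 64 / 4 = 16

16


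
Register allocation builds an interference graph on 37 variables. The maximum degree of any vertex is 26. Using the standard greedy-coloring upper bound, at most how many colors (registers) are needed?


Greedy coloring never needs more than (max_degree + 1) colors: when coloring a vertex, at most max_degree neighbors are already colored.
Upper bound = 26 + 1 = 27

27


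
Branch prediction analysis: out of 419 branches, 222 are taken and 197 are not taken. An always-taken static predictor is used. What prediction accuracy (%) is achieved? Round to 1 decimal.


Predictor: always-taken
Correct predictions = 222
Accuracy = 222 / 419 * 100 = 53.0%

53.0


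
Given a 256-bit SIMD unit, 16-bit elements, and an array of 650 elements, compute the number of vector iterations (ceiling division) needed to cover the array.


Width = 256 / 16 = 16 elements per vector op
Iterations = ceil(650 / 16) = 41

41


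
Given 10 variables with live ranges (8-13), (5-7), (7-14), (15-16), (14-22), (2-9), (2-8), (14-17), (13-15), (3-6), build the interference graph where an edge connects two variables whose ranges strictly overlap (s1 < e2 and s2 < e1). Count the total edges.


Check all pairs for overlapping intervals.
Two intervals (s1,e1) and (s2,e2) overlap if s1 < e2 and s2 < e1.
v0 (8-13) vs v1..v9: overlaps v2, v5 -> 2
v1 (5-7) vs v2..v9: overlaps v5, v6, v9 -> 3
v2 (7-14) vs v3..v9: overlaps v5, v6, v8 -> 3
v3 (15-16) vs v4..v9: overlaps v4, v7 -> 2
v4 (14-22) vs v5..v9: overlaps v7, v8 -> 2
v5 (2-9) vs v6..v9: overlaps v6, v9 -> 2
v6 (2-8) vs v7..v9: overlaps v9 -> 1
v7 (14-17) vs v8..v9: overlaps v8 -> 1
v8 (13-15) vs v9: overlaps none -> 0
Total overlapping pairs = 2 + 3 + 3 + 2 + 2 + 2 + 1 + 1 + 0 = 16

16


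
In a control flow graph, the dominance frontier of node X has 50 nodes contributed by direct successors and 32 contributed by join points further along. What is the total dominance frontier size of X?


DF(X) = direct successor contributions + join point contributions
= 50 + 32 = 82

82


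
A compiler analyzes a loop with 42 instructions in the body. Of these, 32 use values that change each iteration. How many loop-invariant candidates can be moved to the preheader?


Invariant candidates = total - loop-dependent
= 42 - 32 = 10

10


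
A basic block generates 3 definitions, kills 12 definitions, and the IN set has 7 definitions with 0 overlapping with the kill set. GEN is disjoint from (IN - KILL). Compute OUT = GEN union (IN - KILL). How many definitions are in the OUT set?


IN - KILL: 7 - 0 = 7 surviving definitions
OUT = GEN + surviving = 3 + 7 = 10

10


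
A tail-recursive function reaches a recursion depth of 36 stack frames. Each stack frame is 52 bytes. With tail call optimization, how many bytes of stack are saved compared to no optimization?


Without TCO: 36 * 52 = 1872 bytes
With TCO: reuse 1 frame = 52 bytes
Savings = 1872 - 52 = 1820

1820


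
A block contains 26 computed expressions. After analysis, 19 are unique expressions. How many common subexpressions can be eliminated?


CSE count = total expressions - unique expressions
= 26 - 19 = 7

7


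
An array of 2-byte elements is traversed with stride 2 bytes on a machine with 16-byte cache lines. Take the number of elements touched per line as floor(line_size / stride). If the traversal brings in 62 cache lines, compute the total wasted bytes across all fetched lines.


Elements per line = floor(16 / 2) = 8
Bytes used per line = 8 * 2 = 16
Wasted per line = 16 - 16 = 0
Total wasted = 0 * 62 = 0

0


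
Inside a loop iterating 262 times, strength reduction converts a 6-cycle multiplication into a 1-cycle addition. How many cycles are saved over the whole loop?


Per-iteration saving = 6 - 1 = 5
Total saved = 262 * 5 = 1310

1310


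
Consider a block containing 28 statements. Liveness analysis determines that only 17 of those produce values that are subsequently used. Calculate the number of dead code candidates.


Dead code = total statements - live definitions
= 28 - 17 = 11

11


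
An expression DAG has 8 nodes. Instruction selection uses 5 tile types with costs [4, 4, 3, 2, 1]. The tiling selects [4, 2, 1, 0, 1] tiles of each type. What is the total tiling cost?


Total cost = sum(count_i * cost_i)
= 4*4 + 2*4 + 1*3 + 0*2 + 1*1
= 28

28


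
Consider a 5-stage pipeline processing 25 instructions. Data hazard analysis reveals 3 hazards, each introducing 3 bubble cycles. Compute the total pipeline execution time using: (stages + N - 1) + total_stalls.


Base cycles = 5 + 25 - 1 = 29
Total stalls = 3 * 3 = 9
Total = 29 + 9 = 38

38


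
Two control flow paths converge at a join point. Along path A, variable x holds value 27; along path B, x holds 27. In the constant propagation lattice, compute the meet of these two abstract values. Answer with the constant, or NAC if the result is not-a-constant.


Meet operation: if both paths give the same constant, result is that constant; if they differ, result is NAC (not-a-constant).
Path A: 27, Path B: 27 -> equal
Result: constant -> 27

27


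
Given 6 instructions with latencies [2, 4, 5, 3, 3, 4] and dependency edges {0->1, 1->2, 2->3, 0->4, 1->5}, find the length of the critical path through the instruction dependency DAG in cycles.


Compute longest path through dependency graph: dist(Ik) = max over predecessors of dist + latency(Ik).
dist(I0) = latency 2 = 2
dist(I1) = dist(I0) + 4 = 2 + 4 = 6
dist(I2) = dist(I1) + 5 = 6 + 5 = 11
dist(I3) = dist(I2) + 3 = 11 + 3 = 14
dist(I4) = dist(I0) + 3 = 2 + 3 = 5
dist(I5) = dist(I1) + 4 = 6 + 4 = 10
Critical path = max dist = 14

14


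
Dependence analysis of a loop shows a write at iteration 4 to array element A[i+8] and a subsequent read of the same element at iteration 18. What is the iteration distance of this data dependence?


Distance = read iteration - write iteration
= 18 - 4 = 14

14


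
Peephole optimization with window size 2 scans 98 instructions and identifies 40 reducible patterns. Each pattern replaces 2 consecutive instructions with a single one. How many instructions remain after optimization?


Each match removes 1 instructions.
Total removed = 40 * 1 = 40
Remaining = 98 - 40 = 58

58


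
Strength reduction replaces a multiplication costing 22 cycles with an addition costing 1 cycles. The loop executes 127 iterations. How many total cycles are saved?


Per-iteration saving = 22 - 1 = 21
Total saved = 127 * 21 = 2667

2667


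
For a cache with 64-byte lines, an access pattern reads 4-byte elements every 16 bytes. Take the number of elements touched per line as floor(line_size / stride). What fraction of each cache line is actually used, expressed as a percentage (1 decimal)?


Elements per cache line = floor(64 / 16) = 4
Bytes used = 4 * 4 = 16
Utilization = 16 / 64 * 100 = 25.0%

25.0


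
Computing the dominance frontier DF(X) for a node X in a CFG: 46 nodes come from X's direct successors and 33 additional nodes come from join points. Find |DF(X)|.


DF(X) = direct successor contributions + join point contributions
= 46 + 33 = 79

79


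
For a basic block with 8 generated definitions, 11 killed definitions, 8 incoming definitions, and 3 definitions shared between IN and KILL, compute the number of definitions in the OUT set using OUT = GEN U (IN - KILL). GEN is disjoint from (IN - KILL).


IN - KILL: 8 - 3 = 5 surviving definitions
OUT = GEN + surviving = 8 + 5 = 13

13


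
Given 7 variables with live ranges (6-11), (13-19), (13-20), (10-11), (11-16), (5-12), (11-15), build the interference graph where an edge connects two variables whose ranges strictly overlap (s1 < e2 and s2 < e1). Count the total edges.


Check all pairs for overlapping intervals.
Two intervals (s1,e1) and (s2,e2) overlap if s1 < e2 and s2 < e1.
v0 (6-11) vs v1..v6: overlaps v3, v5 -> 2
v1 (13-19) vs v2..v6: overlaps v2, v4, v6 -> 3
v2 (13-20) vs v3..v6: overlaps v4, v6 -> 2
v3 (10-11) vs v4..v6: overlaps v5 -> 1
v4 (11-16) vs v5..v6: overlaps v5, v6 -> 2
v5 (5-12) vs v6: overlaps v6 -> 1
Total overlapping pairs = 2 + 3 + 2 + 1 + 2 + 1 = 11

11


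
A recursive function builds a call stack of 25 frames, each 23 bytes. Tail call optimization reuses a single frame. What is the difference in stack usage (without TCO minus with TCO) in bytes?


Without TCO: 25 * 23 = 575 bytes
With TCO: reuse 1 frame = 23 bytes
Savings = 575 - 23 = 552

552


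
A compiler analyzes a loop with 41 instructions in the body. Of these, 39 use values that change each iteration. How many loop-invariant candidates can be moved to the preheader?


Invariant candidates = total - loop-dependent
= 41 - 39 = 2

2


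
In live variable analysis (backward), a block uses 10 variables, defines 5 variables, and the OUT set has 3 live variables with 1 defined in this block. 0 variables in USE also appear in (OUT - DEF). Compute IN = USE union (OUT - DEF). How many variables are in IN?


OUT - DEF: 3 - 1 = 2
|IN| = |USE| + |OUT - DEF| - |USE ∩ (OUT - DEF)| = 10 + 2 - 0 = 12

12


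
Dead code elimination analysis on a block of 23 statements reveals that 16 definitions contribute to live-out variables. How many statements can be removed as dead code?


Dead code = total statements - live definitions
= 23 - 16 = 7

7


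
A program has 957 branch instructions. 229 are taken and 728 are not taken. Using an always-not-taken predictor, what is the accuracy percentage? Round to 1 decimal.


Predictor: always-not-taken
Correct predictions = 728
Accuracy = 728 / 957 * 100 = 76.1%

76.1


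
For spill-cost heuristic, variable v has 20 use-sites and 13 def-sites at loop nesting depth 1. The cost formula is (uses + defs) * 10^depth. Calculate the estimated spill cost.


uses + defs = 20 + 13 = 33
10^1 = 10
Spill cost = 33 * 10 = 330

330


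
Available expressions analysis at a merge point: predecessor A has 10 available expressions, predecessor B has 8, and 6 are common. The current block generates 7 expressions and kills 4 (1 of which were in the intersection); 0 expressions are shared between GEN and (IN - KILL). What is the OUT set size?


IN = intersection of predecessors = 6
IN - KILL = 6 - 1 = 5
|OUT| = |GEN| + |IN - KILL| - |GEN ∩ (IN - KILL)| = 7 + 5 - 0 = 12

12


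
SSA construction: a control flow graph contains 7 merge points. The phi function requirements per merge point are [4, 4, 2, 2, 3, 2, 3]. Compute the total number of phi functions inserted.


Total phi functions = sum of phi functions at each join node
= 4 + 4 + 2 + 2 + 3 + 2 + 3 = 20

20


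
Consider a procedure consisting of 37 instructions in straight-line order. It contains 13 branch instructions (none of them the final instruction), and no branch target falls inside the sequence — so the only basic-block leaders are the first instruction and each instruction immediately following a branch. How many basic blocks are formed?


With no in-sequence branch targets, the leaders are the first instruction plus the instruction after each branch.
Number of basic blocks = branches + 1
= 13 + 1 = 14

14


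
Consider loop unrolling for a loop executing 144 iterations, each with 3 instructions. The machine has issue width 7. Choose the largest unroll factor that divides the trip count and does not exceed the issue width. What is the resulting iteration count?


Largest divisor of 144 <= 7 is 6
New iterations = 144 / 6 = 24

24


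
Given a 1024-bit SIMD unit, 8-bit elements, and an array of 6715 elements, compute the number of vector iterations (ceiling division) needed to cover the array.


Width = 1024 / 8 = 128 elements per vector op
Iterations = ceil(6715 / 128) = 53

53
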